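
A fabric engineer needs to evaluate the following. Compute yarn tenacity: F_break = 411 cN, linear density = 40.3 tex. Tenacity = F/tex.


Formula: Tenacity = Breaking force / Linear density
Tenacity = 411 cN / 40.3 tex
Tenacity = 10.20 cN/tex

10.20 cN/tex


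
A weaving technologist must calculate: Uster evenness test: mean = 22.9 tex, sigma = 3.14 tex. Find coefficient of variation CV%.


Formula: CV% = (standard deviation / mean) * 100
Step 1: Ratio = 3.14 / 22.9 = 0.137118
Step 2: CV% = 0.137118 * 100 = 13.7118% ≈ 13.7%

13.7%


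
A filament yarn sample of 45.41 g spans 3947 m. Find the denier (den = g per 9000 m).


Formula: den = (mass_g / length_m) * 9000
Substituting: den = (45.41 / 3947) * 9000
Intermediate: 45.41 / 3947 = 0.01150494 g/m
den = 0.01150494 * 9000 = 103.5 denier

103.5 denier


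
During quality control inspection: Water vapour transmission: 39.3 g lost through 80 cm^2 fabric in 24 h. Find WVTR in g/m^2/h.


Formula: WVTR = mass_loss / (area * time)
Step 1: Convert area: 80 cm^2 = 0.008 m^2
Step 2: WVTR = 39.3 g / (0.008 m^2 * 24 h)
Step 3: WVTR = 39.3 / 0.192 = 204.7 g/m^2/h

204.7 g/m^2/h


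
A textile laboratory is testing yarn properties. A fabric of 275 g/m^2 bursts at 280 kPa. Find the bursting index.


Formula: Bursting Index = Bursting Strength / Fabric GSM
BI = 280 kPa / 275 g/m^2
BI = 1.018 kPa/(g/m^2)

1.018 kPa/(g/m^2)


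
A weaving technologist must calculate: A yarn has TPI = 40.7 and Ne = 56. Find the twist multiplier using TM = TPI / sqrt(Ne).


Formula: TM = TPI / sqrt(Ne)
Step 1: sqrt(Ne) = sqrt(56) = 7.4833
Step 2: TM = 40.7 / 7.4833 = 5.44

5.44 TM


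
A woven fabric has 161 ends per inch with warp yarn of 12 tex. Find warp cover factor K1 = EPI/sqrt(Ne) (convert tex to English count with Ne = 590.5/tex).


Formula: K1 = EPI / sqrt(Ne), with Ne = 590.5 / tex_warp
Step 1: Ne = 590.5 / 12 = 49.208
Step 2: sqrt(Ne) = sqrt(49.208) = 7.0148
Step 3: K1 = 161 / 7.0148 = 23.0

23.0


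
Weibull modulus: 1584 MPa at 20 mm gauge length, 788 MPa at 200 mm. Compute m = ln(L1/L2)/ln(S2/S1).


Formula: m = ln(L1/L2) / ln(S2/S1)
Step 1: ln(L1/L2) = ln(20/200) = -2.30259
Step 2: S2/S1 = 788/1584 = 0.49747
Step 3: ln(S2/S1) = ln(0.49747) = -0.69822
Step 4: m = -2.30259 / -0.69822 = 3.30

3.30 (Weibull m)


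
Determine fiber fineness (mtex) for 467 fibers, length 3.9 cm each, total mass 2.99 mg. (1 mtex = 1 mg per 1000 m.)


Formula: fineness (mtex) = mass (mg) / total length (km) = (mass_mg / total_length_m) * 1000
Step 1: Convert fiber length: 3.9 cm = 0.039 m
Step 2: Total fiber length = 467 * 0.039 = 18.213 m
Step 3: Linear density = 2.99 mg / 18.213 m = 0.1642 mg/m
Step 4: fineness = 0.1642 * 1000 = 164.2 mtex

164.2 mtex


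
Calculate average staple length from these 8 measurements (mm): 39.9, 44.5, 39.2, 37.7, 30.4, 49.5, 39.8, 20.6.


Formula: Mean = sum of lengths / count
Sum = 39.9 + 44.5 + 39.2 + 37.7 + 30.4 + 49.5 + 39.8 + 20.6
Sum = 301.6 mm
Mean = 301.6 / 8 = 37.70 mm

37.70 mm


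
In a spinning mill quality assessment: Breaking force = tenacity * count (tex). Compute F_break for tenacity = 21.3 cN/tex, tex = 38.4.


Formula: Breaking force = Tenacity * Linear density
F = 21.3 cN/tex * 38.4 tex
F = 817.92 cN

817.92 cN


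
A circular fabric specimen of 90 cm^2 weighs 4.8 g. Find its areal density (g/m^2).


Formula: GSM = mass_g / area_m2
Step 1: Convert area: 90 cm^2 = 90 / 10000 = 0.009 m^2
Step 2: GSM = 4.8 g / 0.009 m^2 = 533.3 g/m^2

533.3 g/m^2


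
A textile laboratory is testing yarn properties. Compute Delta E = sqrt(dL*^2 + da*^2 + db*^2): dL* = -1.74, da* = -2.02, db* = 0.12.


Formula: Delta E = sqrt(dL*^2 + da*^2 + db*^2)
Step 1: dL*^2 = (-1.74)^2 = 3.0276
Step 2: da*^2 = (-2.02)^2 = 4.0804
Step 3: db*^2 = 0.12^2 = 0.0144
Step 4: Sum = 3.0276 + 4.0804 + 0.0144 = 7.1224
Step 5: Delta E = sqrt(7.1224) = 2.67

2.67 Delta E


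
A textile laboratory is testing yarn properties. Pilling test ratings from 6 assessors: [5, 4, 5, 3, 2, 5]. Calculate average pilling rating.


Formula: Mean = sum / count
Sum = 5 + 4 + 5 + 3 + 2 + 5 = 24
Mean = 24 / 6 = 4.0

4.0


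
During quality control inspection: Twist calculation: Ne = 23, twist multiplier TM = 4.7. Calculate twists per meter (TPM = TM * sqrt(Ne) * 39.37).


Formula: TPM = TM * sqrt(Ne) * 39.37
Step 1: sqrt(Ne) = sqrt(23) = 4.7958
Step 2: TM * sqrt(Ne) = 4.7 * 4.7958 = 22.5403
Step 3: TPM = 22.5403 * 39.37 = 887 twists/m

887 twists/m


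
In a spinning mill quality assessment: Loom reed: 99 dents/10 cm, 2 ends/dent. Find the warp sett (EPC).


Formula: EPC = (dents per 10 cm * ends per dent) / 10
Step 1: Total ends per 10 cm = 99 * 2 = 198
Step 2: EPC = 198 / 10 = 19.8 ends/cm

19.8 ends/cm


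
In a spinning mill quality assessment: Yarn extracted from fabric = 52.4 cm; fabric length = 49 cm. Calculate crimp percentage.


Formula: Crimp% = ((L_yarn - L_fabric) / L_fabric) * 100
Step 1: Extension = 52.4 - 49 = 3.4 cm
Step 2: Crimp% = (3.4 / 49) * 100
Step 3: Crimp% = 0.069388 * 100 = 6.9388% ≈ 6.9%

6.9%


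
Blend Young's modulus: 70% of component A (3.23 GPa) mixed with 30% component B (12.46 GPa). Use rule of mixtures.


Formula: Blend property = (fraction_A * property_A) + (fraction_B * property_B)
Step 1: Contribution A = 70/100 * 3.23 GPa = 2.261 GPa
Step 2: Contribution B = 30/100 * 12.46 GPa = 3.738 GPa
Step 3: Blend Young's modulus = 2.261 + 3.738 = 5.999 GPa

5.999 GPa


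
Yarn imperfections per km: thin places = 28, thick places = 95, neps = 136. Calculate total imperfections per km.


Formula: Total = thin places + thick places + neps
Total = 28 + 95 + 136
Total = 259 imperfections/km

259 imperfections/km


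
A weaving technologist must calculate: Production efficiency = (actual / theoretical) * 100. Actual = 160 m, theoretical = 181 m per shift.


Formula: Efficiency% = (Actual output / Theoretical output) * 100
Efficiency% = (160 / 181) * 100
Efficiency% = 0.883978 * 100 = 88.3978% ≈ 88.4%

88.4%


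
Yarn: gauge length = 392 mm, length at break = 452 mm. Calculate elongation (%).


Formula: Elongation (%) = ((L_break - L0) / L0) * 100
Step 1: Extension = 452 - 392 = 60 mm
Step 2: Elongation = (60 / 392) * 100
Step 3: Elongation = 0.153061 * 100 = 15.3061% ≈ 15.3%

15.3%


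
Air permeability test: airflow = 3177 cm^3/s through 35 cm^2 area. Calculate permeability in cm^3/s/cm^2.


Formula: Air Permeability = Airflow / Test Area
AP = 3177 cm^3/s / 35 cm^2
AP = 90.8 cm^3/s/cm^2

90.8 cm^3/s/cm^2


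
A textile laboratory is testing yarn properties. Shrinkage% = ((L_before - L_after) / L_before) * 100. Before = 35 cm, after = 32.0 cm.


Formula: Shrinkage% = ((L_before - L_after) / L_before) * 100
Step 1: Shrinkage = 35 - 32.0 = 3.0 cm
Step 2: Shrinkage% = (3.0 / 35) * 100
Step 3: Shrinkage% = 0.085714 * 100 = 8.5714% ≈ 8.6%

8.6%


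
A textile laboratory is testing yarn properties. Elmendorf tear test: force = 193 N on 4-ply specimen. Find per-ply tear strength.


Formula: Per-ply strength = Total force / Number of plies
Per-ply = 193 N / 4
Per-ply = 48.25 N

48.25 N


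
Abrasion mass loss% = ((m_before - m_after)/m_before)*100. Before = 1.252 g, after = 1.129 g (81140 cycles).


Formula: Mass loss% = ((m_before - m_after) / m_before) * 100
Step 1: Mass loss = 1.252 - 1.129 = 0.123 g
Step 2: Ratio = 0.123 / 1.252 = 0.0982428
Step 3: Mass loss% = 0.0982428 * 100 = 9.82428% ≈ 9.82%

9.82%


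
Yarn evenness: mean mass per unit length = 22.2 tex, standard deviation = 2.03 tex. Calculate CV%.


Formula: CV% = (standard deviation / mean) * 100
Step 1: Ratio = 2.03 / 22.2 = 0.091441
Step 2: CV% = 0.091441 * 100 = 9.1441% ≈ 9.1%

9.1%


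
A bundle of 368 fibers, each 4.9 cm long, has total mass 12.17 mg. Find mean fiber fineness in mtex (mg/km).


Formula: fineness (mtex) = mass (mg) / total length (km) = (mass_mg / total_length_m) * 1000
Step 1: Convert fiber length: 4.9 cm = 0.049 m
Step 2: Total fiber length = 368 * 0.049 = 18.032 m
Step 3: Linear density = 12.17 mg / 18.032 m = 0.6749 mg/m
Step 4: fineness = 0.6749 * 1000 = 674.9 mtex

674.9 mtex


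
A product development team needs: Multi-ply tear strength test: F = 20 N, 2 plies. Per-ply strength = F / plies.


Formula: Per-ply strength = Total force / Number of plies
Per-ply = 20 N / 2
Per-ply = 10 N

10 N


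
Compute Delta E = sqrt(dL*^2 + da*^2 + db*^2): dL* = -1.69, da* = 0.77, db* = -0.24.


Formula: Delta E = sqrt(dL*^2 + da*^2 + db*^2)
Step 1: dL*^2 = (-1.69)^2 = 2.8561
Step 2: da*^2 = 0.77^2 = 0.5929
Step 3: db*^2 = (-0.24)^2 = 0.0576
Step 4: Sum = 2.8561 + 0.5929 + 0.0576 = 3.5066
Step 5: Delta E = sqrt(3.5066) = 1.87

1.87 Delta E


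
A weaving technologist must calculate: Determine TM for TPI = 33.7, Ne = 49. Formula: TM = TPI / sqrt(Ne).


Formula: TM = TPI / sqrt(Ne)
Step 1: sqrt(Ne) = sqrt(49) = 7
Step 2: TM = 33.7 / 7 = 4.81

4.81 TM


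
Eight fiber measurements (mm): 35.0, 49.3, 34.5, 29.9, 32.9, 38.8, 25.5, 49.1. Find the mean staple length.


Formula: Mean = sum of lengths / count
Sum = 35.0 + 49.3 + 34.5 + 29.9 + 32.9 + 38.8 + 25.5 + 49.1
Sum = 295.0 mm
Mean = 295.0 / 8 = 36.88 mm

36.88 mm


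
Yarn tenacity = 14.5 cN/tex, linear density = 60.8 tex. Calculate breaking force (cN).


Formula: Breaking force = Tenacity * Linear density
F = 14.5 cN/tex * 60.8 tex
F = 881.60 cN

881.60 cN


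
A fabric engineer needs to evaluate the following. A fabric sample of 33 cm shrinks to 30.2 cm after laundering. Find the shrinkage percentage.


Formula: Shrinkage% = ((L_before - L_after) / L_before) * 100
Step 1: Shrinkage = 33 - 30.2 = 2.8 cm
Step 2: Shrinkage% = (2.8 / 33) * 100
Step 3: Shrinkage% = 0.084848 * 100 = 8.4848% ≈ 8.5%

8.5%


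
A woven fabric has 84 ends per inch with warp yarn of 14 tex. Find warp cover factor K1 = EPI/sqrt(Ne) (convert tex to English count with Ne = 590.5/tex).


Formula: K1 = EPI / sqrt(Ne), with Ne = 590.5 / tex_warp
Step 1: Ne = 590.5 / 14 = 42.179
Step 2: sqrt(Ne) = sqrt(42.179) = 6.4945
Step 3: K1 = 84 / 6.4945 = 12.9

12.9


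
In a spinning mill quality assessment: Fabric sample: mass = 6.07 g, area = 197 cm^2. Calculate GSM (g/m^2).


Formula: GSM = mass_g / area_m2
Step 1: Convert area: 197 cm^2 = 197 / 10000 = 0.0197 m^2
Step 2: GSM = 6.07 g / 0.0197 m^2 = 308.1 g/m^2

308.1 g/m^2


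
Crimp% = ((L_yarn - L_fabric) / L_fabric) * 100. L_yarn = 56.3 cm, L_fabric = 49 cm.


Formula: Crimp% = ((L_yarn - L_fabric) / L_fabric) * 100
Step 1: Extension = 56.3 - 49 = 7.3 cm
Step 2: Crimp% = (7.3 / 49) * 100
Step 3: Crimp% = 0.14898 * 100 = 14.898% ≈ 14.9%

14.9%


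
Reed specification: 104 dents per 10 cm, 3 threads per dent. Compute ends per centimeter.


Formula: EPC = (dents per 10 cm * ends per dent) / 10
Step 1: Total ends per 10 cm = 104 * 3 = 312
Step 2: EPC = 312 / 10 = 31.2 ends/cm

31.2 ends/cm


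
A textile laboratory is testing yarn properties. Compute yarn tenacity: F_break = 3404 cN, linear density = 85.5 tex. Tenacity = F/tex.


Formula: Tenacity = Breaking force / Linear density
Tenacity = 3404 cN / 85.5 tex
Tenacity = 39.81 cN/tex

39.81 cN/tex


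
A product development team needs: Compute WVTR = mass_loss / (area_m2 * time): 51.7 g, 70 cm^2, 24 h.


Formula: WVTR = mass_loss / (area * time)
Step 1: Convert area: 70 cm^2 = 0.007 m^2
Step 2: WVTR = 51.7 g / (0.007 m^2 * 24 h)
Step 3: WVTR = 51.7 / 0.168 = 307.7 g/m^2/h

307.7 g/m^2/h


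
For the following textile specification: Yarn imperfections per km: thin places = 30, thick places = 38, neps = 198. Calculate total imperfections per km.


Formula: Total = thin places + thick places + neps
Total = 30 + 38 + 198
Total = 266 imperfections/km

266 imperfections/km


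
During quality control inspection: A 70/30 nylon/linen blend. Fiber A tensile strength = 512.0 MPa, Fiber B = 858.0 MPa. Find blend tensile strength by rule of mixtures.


Formula: Blend property = (fraction_A * property_A) + (fraction_B * property_B)
Step 1: Contribution A = 70/100 * 512.0 MPa = 358.4 MPa
Step 2: Contribution B = 30/100 * 858.0 MPa = 257.4 MPa
Step 3: Blend tensile strength = 358.4 + 257.4 = 615.8 MPa

615.8 MPa


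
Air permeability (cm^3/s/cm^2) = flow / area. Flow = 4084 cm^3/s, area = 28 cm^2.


Formula: Air Permeability = Airflow / Test Area
AP = 4084 cm^3/s / 28 cm^2
AP = 145.9 cm^3/s/cm^2

145.9 cm^3/s/cm^2


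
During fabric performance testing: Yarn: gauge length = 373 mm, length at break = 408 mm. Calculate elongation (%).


Formula: Elongation (%) = ((L_break - L0) / L0) * 100
Step 1: Extension = 408 - 373 = 35 mm
Step 2: Elongation = (35 / 373) * 100
Step 3: Elongation = 0.093834 * 100 = 9.3834% ≈ 9.4%

9.4%


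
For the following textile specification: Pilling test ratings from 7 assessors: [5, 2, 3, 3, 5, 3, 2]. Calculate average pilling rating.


Formula: Mean = sum / count
Sum = 5 + 2 + 3 + 3 + 5 + 3 + 2 = 23
Mean = 23 / 7 = 3.3

3.3


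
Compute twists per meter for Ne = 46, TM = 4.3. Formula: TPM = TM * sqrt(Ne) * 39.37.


Formula: TPM = TM * sqrt(Ne) * 39.37
Step 1: sqrt(Ne) = sqrt(46) = 6.7823
Step 2: TM * sqrt(Ne) = 4.3 * 6.7823 = 29.1639
Step 3: TPM = 29.1639 * 39.37 = 1148 twists/m

1148 twists/m


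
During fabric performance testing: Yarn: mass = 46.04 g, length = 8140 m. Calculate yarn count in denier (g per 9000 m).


Formula: den = (mass_g / length_m) * 9000
Substituting: den = (46.04 / 8140) * 9000
Intermediate: 46.04 / 8140 = 0.00565602 g/m
den = 0.00565602 * 9000 = 50.9 denier

50.9 denier


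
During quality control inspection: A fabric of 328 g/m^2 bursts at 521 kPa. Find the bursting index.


Formula: Bursting Index = Bursting Strength / Fabric GSM
BI = 521 kPa / 328 g/m^2
BI = 1.588 kPa/(g/m^2)

1.588 kPa/(g/m^2)


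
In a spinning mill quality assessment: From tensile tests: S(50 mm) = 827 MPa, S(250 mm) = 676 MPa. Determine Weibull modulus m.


Formula: m = ln(L1/L2) / ln(S2/S1)
Step 1: ln(L1/L2) = ln(50/250) = -1.60944
Step 2: S2/S1 = 676/827 = 0.81741
Step 3: ln(S2/S1) = ln(0.81741) = -0.20161
Step 4: m = -1.60944 / -0.20161 = 7.98

7.98 (Weibull m)


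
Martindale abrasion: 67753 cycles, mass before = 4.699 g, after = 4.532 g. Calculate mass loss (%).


Formula: Mass loss% = ((m_before - m_after) / m_before) * 100
Step 1: Mass loss = 4.699 - 4.532 = 0.167 g
Step 2: Ratio = 0.167 / 4.699 = 0.0355395
Step 3: Mass loss% = 0.0355395 * 100 = 3.55395% ≈ 3.55%

3.55%


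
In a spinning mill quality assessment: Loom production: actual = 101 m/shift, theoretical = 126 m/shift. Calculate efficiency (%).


Formula: Efficiency% = (Actual output / Theoretical output) * 100
Efficiency% = (101 / 126) * 100
Efficiency% = 0.801587 * 100 = 80.1587% ≈ 80.2%

80.2%


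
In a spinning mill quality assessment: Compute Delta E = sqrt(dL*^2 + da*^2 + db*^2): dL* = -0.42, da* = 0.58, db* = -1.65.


Formula: Delta E = sqrt(dL*^2 + da*^2 + db*^2)
Step 1: dL*^2 = (-0.42)^2 = 0.1764
Step 2: da*^2 = 0.58^2 = 0.3364
Step 3: db*^2 = (-1.65)^2 = 2.7225
Step 4: Sum = 0.1764 + 0.3364 + 2.7225 = 3.2353
Step 5: Delta E = sqrt(3.2353) = 1.8

1.8 Delta E


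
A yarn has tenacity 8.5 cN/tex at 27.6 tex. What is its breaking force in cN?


Formula: Breaking force = Tenacity * Linear density
F = 8.5 cN/tex * 27.6 tex
F = 234.60 cN

234.60 cN


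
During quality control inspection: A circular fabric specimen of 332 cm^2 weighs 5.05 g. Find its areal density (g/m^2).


Formula: GSM = mass_g / area_m2
Step 1: Convert area: 332 cm^2 = 332 / 10000 = 0.0332 m^2
Step 2: GSM = 5.05 g / 0.0332 m^2 = 152.1 g/m^2

152.1 g/m^2


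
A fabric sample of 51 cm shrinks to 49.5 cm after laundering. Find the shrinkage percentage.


Formula: Shrinkage% = ((L_before - L_after) / L_before) * 100
Step 1: Shrinkage = 51 - 49.5 = 1.5 cm
Step 2: Shrinkage% = (1.5 / 51) * 100
Step 3: Shrinkage% = 0.029412 * 100 = 2.9412% ≈ 2.9%

2.9%


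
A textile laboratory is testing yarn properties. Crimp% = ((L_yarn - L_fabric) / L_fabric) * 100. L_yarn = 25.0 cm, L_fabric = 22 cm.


Formula: Crimp% = ((L_yarn - L_fabric) / L_fabric) * 100
Step 1: Extension = 25.0 - 22 = 3.0 cm
Step 2: Crimp% = (3.0 / 22) * 100
Step 3: Crimp% = 0.136364 * 100 = 13.6364% ≈ 13.6%

13.6%


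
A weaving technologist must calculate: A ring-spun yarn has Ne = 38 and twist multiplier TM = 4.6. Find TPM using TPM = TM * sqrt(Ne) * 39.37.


Formula: TPM = TM * sqrt(Ne) * 39.37
Step 1: sqrt(Ne) = sqrt(38) = 6.1644
Step 2: TM * sqrt(Ne) = 4.6 * 6.1644 = 28.3562
Step 3: TPM = 28.3562 * 39.37 = 1116 twists/m

1116 twists/m


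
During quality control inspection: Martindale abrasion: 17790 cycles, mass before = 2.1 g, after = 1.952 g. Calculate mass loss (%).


Formula: Mass loss% = ((m_before - m_after) / m_before) * 100
Step 1: Mass loss = 2.1 - 1.952 = 0.148 g
Step 2: Ratio = 0.148 / 2.1 = 0.0704762
Step 3: Mass loss% = 0.0704762 * 100 = 7.04762% ≈ 7.05%

7.05%


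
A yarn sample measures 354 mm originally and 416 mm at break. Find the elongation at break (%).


Formula: Elongation (%) = ((L_break - L0) / L0) * 100
Step 1: Extension = 416 - 354 = 62 mm
Step 2: Elongation = (62 / 354) * 100
Step 3: Elongation = 0.175141 * 100 = 17.5141% ≈ 17.5%

17.5%


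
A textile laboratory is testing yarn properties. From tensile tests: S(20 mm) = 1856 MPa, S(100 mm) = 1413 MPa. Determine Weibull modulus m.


Formula: m = ln(L1/L2) / ln(S2/S1)
Step 1: ln(L1/L2) = ln(20/100) = -1.60944
Step 2: S2/S1 = 1413/1856 = 0.76131
Step 3: ln(S2/S1) = ln(0.76131) = -0.27271
Step 4: m = -1.60944 / -0.27271 = 5.90

5.90 (Weibull m)


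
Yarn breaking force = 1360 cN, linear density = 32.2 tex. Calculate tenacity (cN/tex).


Formula: Tenacity = Breaking force / Linear density
Tenacity = 1360 cN / 32.2 tex
Tenacity = 42.24 cN/tex

42.24 cN/tex


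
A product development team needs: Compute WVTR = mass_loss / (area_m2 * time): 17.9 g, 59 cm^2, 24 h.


Formula: WVTR = mass_loss / (area * time)
Step 1: Convert area: 59 cm^2 = 0.0059 m^2
Step 2: WVTR = 17.9 g / (0.0059 m^2 * 24 h)
Step 3: WVTR = 17.9 / 0.1416 = 126.4 g/m^2/h

126.4 g/m^2/h


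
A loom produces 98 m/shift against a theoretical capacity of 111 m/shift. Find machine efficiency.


Formula: Efficiency% = (Actual output / Theoretical output) * 100
Efficiency% = (98 / 111) * 100
Efficiency% = 0.882883 * 100 = 88.2883% ≈ 88.3%

88.3%


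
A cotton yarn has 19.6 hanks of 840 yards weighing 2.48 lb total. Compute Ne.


Formula: Ne = hanks / mass_lb
Substituting: Ne = 19.6 / 2.48
Ne = 7.9

7.9 Ne


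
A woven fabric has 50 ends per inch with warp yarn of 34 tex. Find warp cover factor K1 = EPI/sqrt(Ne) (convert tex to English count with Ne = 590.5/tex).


Formula: K1 = EPI / sqrt(Ne), with Ne = 590.5 / tex_warp
Step 1: Ne = 590.5 / 34 = 17.368
Step 2: sqrt(Ne) = sqrt(17.368) = 4.1675
Step 3: K1 = 50 / 4.1675 = 12.0

12.0


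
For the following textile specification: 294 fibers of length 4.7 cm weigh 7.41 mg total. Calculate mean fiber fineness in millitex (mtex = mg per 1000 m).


Formula: fineness (mtex) = mass (mg) / total length (km) = (mass_mg / total_length_m) * 1000
Step 1: Convert fiber length: 4.7 cm = 0.047 m
Step 2: Total fiber length = 294 * 0.047 = 13.818 m
Step 3: Linear density = 7.41 mg / 13.818 m = 0.5363 mg/m
Step 4: fineness = 0.5363 * 1000 = 536.3 mtex

536.3 mtex


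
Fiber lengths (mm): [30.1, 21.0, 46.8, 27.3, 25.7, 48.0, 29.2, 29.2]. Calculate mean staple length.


Formula: Mean = sum of lengths / count
Sum = 30.1 + 21.0 + 46.8 + 27.3 + 25.7 + 48.0 + 29.2 + 29.2
Sum = 257.3 mm
Mean = 257.3 / 8 = 32.16 mm

32.16 mm


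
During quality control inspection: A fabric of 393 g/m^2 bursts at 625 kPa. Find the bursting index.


Formula: Bursting Index = Bursting Strength / Fabric GSM
BI = 625 kPa / 393 g/m^2
BI = 1.590 kPa/(g/m^2)

1.590 kPa/(g/m^2)


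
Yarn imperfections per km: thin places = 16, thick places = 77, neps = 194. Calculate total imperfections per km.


Formula: Total = thin places + thick places + neps
Total = 16 + 77 + 194
Total = 287 imperfections/km

287 imperfections/km


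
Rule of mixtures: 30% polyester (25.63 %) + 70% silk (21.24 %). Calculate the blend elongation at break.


Formula: Blend property = (fraction_A * property_A) + (fraction_B * property_B)
Step 1: Contribution A = 30/100 * 25.63 % = 7.689 %
Step 2: Contribution B = 70/100 * 21.24 % = 14.868 %
Step 3: Blend elongation at break = 7.689 + 14.868 = 22.557 %

22.557 %


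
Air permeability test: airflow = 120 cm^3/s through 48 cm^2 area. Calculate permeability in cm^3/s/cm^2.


Formula: Air Permeability = Airflow / Test Area
AP = 120 cm^3/s / 48 cm^2
AP = 2.5 cm^3/s/cm^2

2.5 cm^3/s/cm^2


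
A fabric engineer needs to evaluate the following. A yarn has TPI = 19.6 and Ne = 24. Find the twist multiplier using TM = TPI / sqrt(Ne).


Formula: TM = TPI / sqrt(Ne)
Step 1: sqrt(Ne) = sqrt(24) = 4.899
Step 2: TM = 19.6 / 4.899 = 4.00

4.00 TM


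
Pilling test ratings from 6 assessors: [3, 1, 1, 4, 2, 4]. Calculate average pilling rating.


Formula: Mean = sum / count
Sum = 3 + 1 + 1 + 4 + 2 + 4 = 15
Mean = 15 / 6 = 2.5

2.5


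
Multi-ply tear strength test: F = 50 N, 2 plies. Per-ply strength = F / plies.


Formula: Per-ply strength = Total force / Number of plies
Per-ply = 50 N / 2
Per-ply = 25 N

25 N


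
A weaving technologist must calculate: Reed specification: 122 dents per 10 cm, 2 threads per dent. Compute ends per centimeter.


Formula: EPC = (dents per 10 cm * ends per dent) / 10
Step 1: Total ends per 10 cm = 122 * 2 = 244
Step 2: EPC = 244 / 10 = 24.4 ends/cm

24.4 ends/cm


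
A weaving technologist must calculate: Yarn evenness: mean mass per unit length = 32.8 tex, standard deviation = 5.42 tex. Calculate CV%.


Formula: CV% = (standard deviation / mean) * 100
Step 1: Ratio = 5.42 / 32.8 = 0.165244
Step 2: CV% = 0.165244 * 100 = 16.5244% ≈ 16.5%

16.5%


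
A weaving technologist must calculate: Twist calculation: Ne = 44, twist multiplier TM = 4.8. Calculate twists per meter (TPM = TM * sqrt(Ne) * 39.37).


Formula: TPM = TM * sqrt(Ne) * 39.37
Step 1: sqrt(Ne) = sqrt(44) = 6.6332
Step 2: TM * sqrt(Ne) = 4.8 * 6.6332 = 31.8394
Step 3: TPM = 31.8394 * 39.37 = 1254 twists/m

1254 twists/m


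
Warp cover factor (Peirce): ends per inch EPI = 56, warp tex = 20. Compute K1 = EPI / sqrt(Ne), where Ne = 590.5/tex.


Formula: K1 = EPI / sqrt(Ne), with Ne = 590.5 / tex_warp
Step 1: Ne = 590.5 / 20 = 29.525
Step 2: sqrt(Ne) = sqrt(29.525) = 5.4337
Step 3: K1 = 56 / 5.4337 = 10.3

10.3


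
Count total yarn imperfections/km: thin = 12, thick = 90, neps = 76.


Formula: Total = thin places + thick places + neps
Total = 12 + 90 + 76
Total = 178 imperfections/km

178 imperfections/km


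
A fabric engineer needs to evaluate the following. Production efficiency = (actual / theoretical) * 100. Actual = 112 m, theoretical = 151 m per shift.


Formula: Efficiency% = (Actual output / Theoretical output) * 100
Efficiency% = (112 / 151) * 100
Efficiency% = 0.741722 * 100 = 74.1722% ≈ 74.2%

74.2%


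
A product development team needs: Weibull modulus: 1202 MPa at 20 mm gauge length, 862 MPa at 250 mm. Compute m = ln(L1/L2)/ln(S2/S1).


Formula: m = ln(L1/L2) / ln(S2/S1)
Step 1: ln(L1/L2) = ln(20/250) = -2.52573
Step 2: S2/S1 = 862/1202 = 0.71714
Step 3: ln(S2/S1) = ln(0.71714) = -0.33248
Step 4: m = -2.52573 / -0.33248 = 7.60

7.60 (Weibull m)


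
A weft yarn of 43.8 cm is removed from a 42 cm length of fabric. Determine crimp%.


Formula: Crimp% = ((L_yarn - L_fabric) / L_fabric) * 100
Step 1: Extension = 43.8 - 42 = 1.8 cm
Step 2: Crimp% = (1.8 / 42) * 100
Step 3: Crimp% = 0.042857 * 100 = 4.2857% ≈ 4.3%

4.3%


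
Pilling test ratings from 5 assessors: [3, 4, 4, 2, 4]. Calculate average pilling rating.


Formula: Mean = sum / count
Sum = 3 + 4 + 4 + 2 + 4 = 17
Mean = 17 / 5 = 3.4

3.4


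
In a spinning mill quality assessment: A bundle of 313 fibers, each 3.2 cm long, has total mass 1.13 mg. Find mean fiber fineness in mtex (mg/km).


Formula: fineness (mtex) = mass (mg) / total length (km) = (mass_mg / total_length_m) * 1000
Step 1: Convert fiber length: 3.2 cm = 0.032 m
Step 2: Total fiber length = 313 * 0.032 = 10.016 m
Step 3: Linear density = 1.13 mg / 10.016 m = 0.1128 mg/m
Step 4: fineness = 0.1128 * 1000 = 112.8 mtex

112.8 mtex


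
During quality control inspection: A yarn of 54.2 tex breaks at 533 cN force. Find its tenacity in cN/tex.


Formula: Tenacity = Breaking force / Linear density
Tenacity = 533 cN / 54.2 tex
Tenacity = 9.83 cN/tex

9.83 cN/tex


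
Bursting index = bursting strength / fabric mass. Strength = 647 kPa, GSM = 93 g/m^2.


Formula: Bursting Index = Bursting Strength / Fabric GSM
BI = 647 kPa / 93 g/m^2
BI = 6.957 kPa/(g/m^2)

6.957 kPa/(g/m^2)


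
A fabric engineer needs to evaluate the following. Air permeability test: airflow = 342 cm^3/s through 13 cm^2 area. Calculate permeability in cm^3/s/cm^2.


Formula: Air Permeability = Airflow / Test Area
AP = 342 cm^3/s / 13 cm^2
AP = 26.3 cm^3/s/cm^2

26.3 cm^3/s/cm^2


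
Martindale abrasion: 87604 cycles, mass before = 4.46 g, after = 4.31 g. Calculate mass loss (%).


Formula: Mass loss% = ((m_before - m_after) / m_before) * 100
Step 1: Mass loss = 4.46 - 4.31 = 0.15 g
Step 2: Ratio = 0.15 / 4.46 = 0.0336323
Step 3: Mass loss% = 0.0336323 * 100 = 3.36323% ≈ 3.36%

3.36%


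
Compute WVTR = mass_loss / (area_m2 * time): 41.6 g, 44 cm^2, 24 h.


Formula: WVTR = mass_loss / (area * time)
Step 1: Convert area: 44 cm^2 = 0.0044 m^2
Step 2: WVTR = 41.6 g / (0.0044 m^2 * 24 h)
Step 3: WVTR = 41.6 / 0.1056 = 393.9 g/m^2/h

393.9 g/m^2/h


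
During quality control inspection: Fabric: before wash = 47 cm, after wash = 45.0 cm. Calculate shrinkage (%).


Formula: Shrinkage% = ((L_before - L_after) / L_before) * 100
Step 1: Shrinkage = 47 - 45.0 = 2.0 cm
Step 2: Shrinkage% = (2.0 / 47) * 100
Step 3: Shrinkage% = 0.042553 * 100 = 4.2553% ≈ 4.3%

4.3%


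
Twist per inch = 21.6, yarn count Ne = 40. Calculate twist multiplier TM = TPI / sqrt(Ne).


Formula: TM = TPI / sqrt(Ne)
Step 1: sqrt(Ne) = sqrt(40) = 6.3246
Step 2: TM = 21.6 / 6.3246 = 3.42

3.42 TM


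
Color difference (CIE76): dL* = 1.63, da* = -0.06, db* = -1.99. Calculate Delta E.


Formula: Delta E = sqrt(dL*^2 + da*^2 + db*^2)
Step 1: dL*^2 = 1.63^2 = 2.6569
Step 2: da*^2 = (-0.06)^2 = 0.0036
Step 3: db*^2 = (-1.99)^2 = 3.9601
Step 4: Sum = 2.6569 + 0.0036 + 3.9601 = 6.6206
Step 5: Delta E = sqrt(6.6206) = 2.57

2.57 Delta E


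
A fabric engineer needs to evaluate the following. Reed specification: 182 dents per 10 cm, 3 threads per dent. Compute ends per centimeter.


Formula: EPC = (dents per 10 cm * ends per dent) / 10
Step 1: Total ends per 10 cm = 182 * 3 = 546
Step 2: EPC = 546 / 10 = 54.6 ends/cm

54.6 ends/cm


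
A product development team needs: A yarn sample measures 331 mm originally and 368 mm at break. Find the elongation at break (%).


Formula: Elongation (%) = ((L_break - L0) / L0) * 100
Step 1: Extension = 368 - 331 = 37 mm
Step 2: Elongation = (37 / 331) * 100
Step 3: Elongation = 0.111782 * 100 = 11.1782% ≈ 11.2%

11.2%


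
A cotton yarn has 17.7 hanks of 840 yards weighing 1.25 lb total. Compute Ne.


Formula: Ne = hanks / mass_lb
Substituting: Ne = 17.7 / 1.25
Ne = 14.2

14.2 Ne


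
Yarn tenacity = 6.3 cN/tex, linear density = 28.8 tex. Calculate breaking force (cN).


Formula: Breaking force = Tenacity * Linear density
F = 6.3 cN/tex * 28.8 tex
F = 181.44 cN

181.44 cN


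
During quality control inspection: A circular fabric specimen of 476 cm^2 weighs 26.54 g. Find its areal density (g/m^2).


Formula: GSM = mass_g / area_m2
Step 1: Convert area: 476 cm^2 = 476 / 10000 = 0.0476 m^2
Step 2: GSM = 26.54 g / 0.0476 m^2 = 557.6 g/m^2

557.6 g/m^2


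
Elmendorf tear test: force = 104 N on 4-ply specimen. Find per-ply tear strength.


Formula: Per-ply strength = Total force / Number of plies
Per-ply = 104 N / 4
Per-ply = 26 N

26 N


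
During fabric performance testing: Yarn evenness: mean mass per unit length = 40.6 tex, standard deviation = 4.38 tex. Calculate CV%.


Formula: CV% = (standard deviation / mean) * 100
Step 1: Ratio = 4.38 / 40.6 = 0.107882
Step 2: CV% = 0.107882 * 100 = 10.7882% ≈ 10.8%

10.8%


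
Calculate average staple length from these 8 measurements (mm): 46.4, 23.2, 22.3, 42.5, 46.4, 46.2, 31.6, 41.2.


Formula: Mean = sum of lengths / count
Sum = 46.4 + 23.2 + 22.3 + 42.5 + 46.4 + 46.2 + 31.6 + 41.2
Sum = 299.8 mm
Mean = 299.8 / 8 = 37.48 mm

37.48 mm


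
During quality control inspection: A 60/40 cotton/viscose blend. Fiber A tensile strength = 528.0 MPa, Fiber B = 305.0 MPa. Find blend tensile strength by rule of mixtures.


Formula: Blend property = (fraction_A * property_A) + (fraction_B * property_B)
Step 1: Contribution A = 60/100 * 528.0 MPa = 316.8 MPa
Step 2: Contribution B = 40/100 * 305.0 MPa = 122.0 MPa
Step 3: Blend tensile strength = 316.8 + 122.0 = 438.8 MPa

438.8 MPa


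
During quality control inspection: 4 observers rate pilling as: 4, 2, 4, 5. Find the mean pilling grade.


Formula: Mean = sum / count
Sum = 4 + 2 + 4 + 5 = 15
Mean = 15 / 4 = 3.8

3.8


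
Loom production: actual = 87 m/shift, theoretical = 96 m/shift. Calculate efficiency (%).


Formula: Efficiency% = (Actual output / Theoretical output) * 100
Efficiency% = (87 / 96) * 100
Efficiency% = 0.90625 * 100 = 90.625% ≈ 90.6%

90.6%


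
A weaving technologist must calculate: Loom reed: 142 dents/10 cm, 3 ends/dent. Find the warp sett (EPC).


Formula: EPC = (dents per 10 cm * ends per dent) / 10
Step 1: Total ends per 10 cm = 142 * 3 = 426
Step 2: EPC = 426 / 10 = 42.6 ends/cm

42.6 ends/cm


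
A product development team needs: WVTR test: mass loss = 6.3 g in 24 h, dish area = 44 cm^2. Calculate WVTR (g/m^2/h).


Formula: WVTR = mass_loss / (area * time)
Step 1: Convert area: 44 cm^2 = 0.0044 m^2
Step 2: WVTR = 6.3 g / (0.0044 m^2 * 24 h)
Step 3: WVTR = 6.3 / 0.1056 = 59.7 g/m^2/h

59.7 g/m^2/h


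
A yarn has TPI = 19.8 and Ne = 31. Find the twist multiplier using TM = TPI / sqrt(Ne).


Formula: TM = TPI / sqrt(Ne)
Step 1: sqrt(Ne) = sqrt(31) = 5.5678
Step 2: TM = 19.8 / 5.5678 = 3.56

3.56 TM


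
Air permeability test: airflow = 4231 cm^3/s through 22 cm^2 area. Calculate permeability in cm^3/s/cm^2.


Formula: Air Permeability = Airflow / Test Area
AP = 4231 cm^3/s / 22 cm^2
AP = 192.3 cm^3/s/cm^2

192.3 cm^3/s/cm^2


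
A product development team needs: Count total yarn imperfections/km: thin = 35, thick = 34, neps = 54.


Formula: Total = thin places + thick places + neps
Total = 35 + 34 + 54
Total = 123 imperfections/km

123 imperfections/km


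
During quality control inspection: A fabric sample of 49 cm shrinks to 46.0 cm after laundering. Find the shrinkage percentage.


Formula: Shrinkage% = ((L_before - L_after) / L_before) * 100
Step 1: Shrinkage = 49 - 46.0 = 3.0 cm
Step 2: Shrinkage% = (3.0 / 49) * 100
Step 3: Shrinkage% = 0.061224 * 100 = 6.1224% ≈ 6.1%

6.1%


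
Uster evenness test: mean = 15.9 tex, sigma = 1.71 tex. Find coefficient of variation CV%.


Formula: CV% = (standard deviation / mean) * 100
Step 1: Ratio = 1.71 / 15.9 = 0.107547
Step 2: CV% = 0.107547 * 100 = 10.7547% ≈ 10.8%

10.8%


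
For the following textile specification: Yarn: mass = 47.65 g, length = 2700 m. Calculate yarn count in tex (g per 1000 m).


Formula: Tex = (mass_g / length_m) * 1000
Substituting: Tex = (47.65 / 2700) * 1000
Intermediate: 47.65 / 2700 = 0.01764815 g/m
Tex = 0.01764815 * 1000 = 17.65 tex

17.65 tex


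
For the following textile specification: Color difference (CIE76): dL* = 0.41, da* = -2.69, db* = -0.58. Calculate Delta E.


Formula: Delta E = sqrt(dL*^2 + da*^2 + db*^2)
Step 1: dL*^2 = 0.41^2 = 0.1681
Step 2: da*^2 = (-2.69)^2 = 7.2361
Step 3: db*^2 = (-0.58)^2 = 0.3364
Step 4: Sum = 0.1681 + 7.2361 + 0.3364 = 7.7406
Step 5: Delta E = sqrt(7.7406) = 2.78

2.78 Delta E


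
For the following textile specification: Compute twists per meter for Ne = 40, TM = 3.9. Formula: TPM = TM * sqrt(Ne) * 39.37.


Formula: TPM = TM * sqrt(Ne) * 39.37
Step 1: sqrt(Ne) = sqrt(40) = 6.3246
Step 2: TM * sqrt(Ne) = 3.9 * 6.3246 = 24.6659
Step 3: TPM = 24.6659 * 39.37 = 971 twists/m

971 twists/m


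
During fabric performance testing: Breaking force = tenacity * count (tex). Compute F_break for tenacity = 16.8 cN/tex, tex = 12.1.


Formula: Breaking force = Tenacity * Linear density
F = 16.8 cN/tex * 12.1 tex
F = 203.28 cN

203.28 cN


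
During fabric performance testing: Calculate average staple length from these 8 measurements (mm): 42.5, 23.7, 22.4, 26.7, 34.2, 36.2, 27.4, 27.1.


Formula: Mean = sum of lengths / count
Sum = 42.5 + 23.7 + 22.4 + 26.7 + 34.2 + 36.2 + 27.4 + 27.1
Sum = 240.2 mm
Mean = 240.2 / 8 = 30.03 mm

30.03 mm


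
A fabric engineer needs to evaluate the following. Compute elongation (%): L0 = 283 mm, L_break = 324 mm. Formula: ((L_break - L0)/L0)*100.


Formula: Elongation (%) = ((L_break - L0) / L0) * 100
Step 1: Extension = 324 - 283 = 41 mm
Step 2: Elongation = (41 / 283) * 100
Step 3: Elongation = 0.144876 * 100 = 14.4876% ≈ 14.5%

14.5%


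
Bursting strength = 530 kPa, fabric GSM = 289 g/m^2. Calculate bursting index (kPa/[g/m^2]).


Formula: Bursting Index = Bursting Strength / Fabric GSM
BI = 530 kPa / 289 g/m^2
BI = 1.834 kPa/(g/m^2)

1.834 kPa/(g/m^2)


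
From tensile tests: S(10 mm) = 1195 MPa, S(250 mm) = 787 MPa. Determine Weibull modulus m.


Formula: m = ln(L1/L2) / ln(S2/S1)
Step 1: ln(L1/L2) = ln(10/250) = -3.21888
Step 2: S2/S1 = 787/1195 = 0.65858
Step 3: ln(S2/S1) = ln(0.65858) = -0.41767
Step 4: m = -3.21888 / -0.41767 = 7.71

7.71 (Weibull m)


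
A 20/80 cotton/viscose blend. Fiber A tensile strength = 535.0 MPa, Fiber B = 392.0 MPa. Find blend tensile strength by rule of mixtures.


Formula: Blend property = (fraction_A * property_A) + (fraction_B * property_B)
Step 1: Contribution A = 20/100 * 535.0 MPa = 107.0 MPa
Step 2: Contribution B = 80/100 * 392.0 MPa = 313.6 MPa
Step 3: Blend tensile strength = 107.0 + 313.6 = 420.6 MPa

420.6 MPa


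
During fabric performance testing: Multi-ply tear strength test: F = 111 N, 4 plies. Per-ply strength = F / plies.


Formula: Per-ply strength = Total force / Number of plies
Per-ply = 111 N / 4
Per-ply = 27.75 N

27.75 N


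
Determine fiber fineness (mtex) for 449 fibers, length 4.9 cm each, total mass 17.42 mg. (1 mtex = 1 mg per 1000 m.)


Formula: fineness (mtex) = mass (mg) / total length (km) = (mass_mg / total_length_m) * 1000
Step 1: Convert fiber length: 4.9 cm = 0.049 m
Step 2: Total fiber length = 449 * 0.049 = 22.001 m
Step 3: Linear density = 17.42 mg / 22.001 m = 0.7918 mg/m
Step 4: fineness = 0.7918 * 1000 = 791.8 mtex

791.8 mtex


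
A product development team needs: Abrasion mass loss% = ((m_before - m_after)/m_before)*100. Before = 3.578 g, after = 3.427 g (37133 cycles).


Formula: Mass loss% = ((m_before - m_after) / m_before) * 100
Step 1: Mass loss = 3.578 - 3.427 = 0.151 g
Step 2: Ratio = 0.151 / 3.578 = 0.0422023
Step 3: Mass loss% = 0.0422023 * 100 = 4.22023% ≈ 4.22%

4.22%


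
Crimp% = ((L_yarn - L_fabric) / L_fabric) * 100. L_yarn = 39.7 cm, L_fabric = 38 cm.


Formula: Crimp% = ((L_yarn - L_fabric) / L_fabric) * 100
Step 1: Extension = 39.7 - 38 = 1.7 cm
Step 2: Crimp% = (1.7 / 38) * 100
Step 3: Crimp% = 0.044737 * 100 = 4.4737% ≈ 4.5%

4.5%


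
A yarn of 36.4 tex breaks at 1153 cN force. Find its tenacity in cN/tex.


Formula: Tenacity = Breaking force / Linear density
Tenacity = 1153 cN / 36.4 tex
Tenacity = 31.68 cN/tex

31.68 cN/tex


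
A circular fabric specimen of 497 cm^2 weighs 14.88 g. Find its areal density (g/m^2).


Formula: GSM = mass_g / area_m2
Step 1: Convert area: 497 cm^2 = 497 / 10000 = 0.0497 m^2
Step 2: GSM = 14.88 g / 0.0497 m^2 = 299.4 g/m^2

299.4 g/m^2


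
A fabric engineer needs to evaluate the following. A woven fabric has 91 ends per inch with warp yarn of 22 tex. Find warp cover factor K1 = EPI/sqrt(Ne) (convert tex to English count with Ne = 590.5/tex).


Formula: K1 = EPI / sqrt(Ne), with Ne = 590.5 / tex_warp
Step 1: Ne = 590.5 / 22 = 26.841
Step 2: sqrt(Ne) = sqrt(26.841) = 5.1808
Step 3: K1 = 91 / 5.1808 = 17.6

17.6


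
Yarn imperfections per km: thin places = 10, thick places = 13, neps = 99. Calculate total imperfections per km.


Formula: Total = thin places + thick places + neps
Total = 10 + 13 + 99
Total = 122 imperfections/km

122 imperfections/km


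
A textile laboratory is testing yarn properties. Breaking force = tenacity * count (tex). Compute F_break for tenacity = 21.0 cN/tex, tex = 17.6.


Formula: Breaking force = Tenacity * Linear density
F = 21.0 cN/tex * 17.6 tex
F = 369.60 cN

369.60 cN


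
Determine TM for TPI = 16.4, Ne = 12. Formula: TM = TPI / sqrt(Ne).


Formula: TM = TPI / sqrt(Ne)
Step 1: sqrt(Ne) = sqrt(12) = 3.4641
Step 2: TM = 16.4 / 3.4641 = 4.73

4.73 TM


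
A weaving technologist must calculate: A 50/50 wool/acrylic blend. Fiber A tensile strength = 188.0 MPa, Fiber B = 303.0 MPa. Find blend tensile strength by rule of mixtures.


Formula: Blend property = (fraction_A * property_A) + (fraction_B * property_B)
Step 1: Contribution A = 50/100 * 188.0 MPa = 94.0 MPa
Step 2: Contribution B = 50/100 * 303.0 MPa = 151.5 MPa
Step 3: Blend tensile strength = 94.0 + 151.5 = 245.5 MPa

245.5 MPa


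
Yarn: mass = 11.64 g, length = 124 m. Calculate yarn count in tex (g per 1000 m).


Formula: Tex = (mass_g / length_m) * 1000
Substituting: Tex = (11.64 / 124) * 1000
Intermediate: 11.64 / 124 = 0.09387097 g/m
Tex = 0.09387097 * 1000 = 93.87 tex

93.87 tex


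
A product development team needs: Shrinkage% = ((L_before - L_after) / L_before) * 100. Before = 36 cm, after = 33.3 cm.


Formula: Shrinkage% = ((L_before - L_after) / L_before) * 100
Step 1: Shrinkage = 36 - 33.3 = 2.7 cm
Step 2: Shrinkage% = (2.7 / 36) * 100
Step 3: Shrinkage% = 0.075 * 100 = 7.5%

7.5%


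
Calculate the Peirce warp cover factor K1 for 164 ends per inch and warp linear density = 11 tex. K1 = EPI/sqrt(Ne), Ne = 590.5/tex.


Formula: K1 = EPI / sqrt(Ne), with Ne = 590.5 / tex_warp
Step 1: Ne = 590.5 / 11 = 53.682
Step 2: sqrt(Ne) = sqrt(53.682) = 7.3268
Step 3: K1 = 164 / 7.3268 = 22.4

22.4


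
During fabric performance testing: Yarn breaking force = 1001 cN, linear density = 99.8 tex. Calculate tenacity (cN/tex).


Formula: Tenacity = Breaking force / Linear density
Tenacity = 1001 cN / 99.8 tex
Tenacity = 10.03 cN/tex

10.03 cN/tex


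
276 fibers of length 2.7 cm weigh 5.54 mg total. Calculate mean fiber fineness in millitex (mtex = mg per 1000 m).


Formula: fineness (mtex) = mass (mg) / total length (km) = (mass_mg / total_length_m) * 1000
Step 1: Convert fiber length: 2.7 cm = 0.027 m
Step 2: Total fiber length = 276 * 0.027 = 7.452 m
Step 3: Linear density = 5.54 mg / 7.452 m = 0.7434 mg/m
Step 4: fineness = 0.7434 * 1000 = 743.4 mtex

743.4 mtex


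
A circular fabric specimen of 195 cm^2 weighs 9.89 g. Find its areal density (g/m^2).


Formula: GSM = mass_g / area_m2
Step 1: Convert area: 195 cm^2 = 195 / 10000 = 0.0195 m^2
Step 2: GSM = 9.89 g / 0.0195 m^2 = 507.2 g/m^2

507.2 g/m^2


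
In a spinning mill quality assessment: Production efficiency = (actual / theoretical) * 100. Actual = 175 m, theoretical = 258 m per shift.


Formula: Efficiency% = (Actual output / Theoretical output) * 100
Efficiency% = (175 / 258) * 100
Efficiency% = 0.678295 * 100 = 67.8295% ≈ 67.8%

67.8%


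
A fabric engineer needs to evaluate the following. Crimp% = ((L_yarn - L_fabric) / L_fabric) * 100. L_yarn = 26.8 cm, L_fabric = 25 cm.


Formula: Crimp% = ((L_yarn - L_fabric) / L_fabric) * 100
Step 1: Extension = 26.8 - 25 = 1.8 cm
Step 2: Crimp% = (1.8 / 25) * 100
Step 3: Crimp% = 0.072 * 100 = 7.2%

7.2%
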